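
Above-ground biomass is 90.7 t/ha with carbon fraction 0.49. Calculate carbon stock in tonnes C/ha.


Formula: Carbon Stock = Biomass * Carbon Fraction
C = 90.7 t/ha * 0.49
C = 44.4 t C/ha

44.4


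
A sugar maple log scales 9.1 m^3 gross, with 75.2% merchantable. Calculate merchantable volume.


Formula: MV = V_total * (merchantable_pct / 100)
Merchantable fraction = 75.2% / 100 = 0.752
MV = 9.1 m^3 * 0.752 = 6.843 m^3

6.843


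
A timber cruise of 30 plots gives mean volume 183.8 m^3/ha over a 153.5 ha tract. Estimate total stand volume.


Formula: Total Volume = Mean Volume per ha * Total Area
Total Volume = 183.8 m^3/ha * 153.5 ha
Total Volume = 28213 m^3

28213


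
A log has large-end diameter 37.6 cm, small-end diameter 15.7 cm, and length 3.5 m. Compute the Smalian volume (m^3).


Smalian: V = (A1 + A2)/2 * L,  A = pi*(D/200)^2
A1 = pi*(37.6/200)^2 = 0.111036 m^2
A2 = pi*(15.7/200)^2 = 0.019359 m^2
V = (0.111036+0.019359)/2*3.5 = 0.2282 m^3

0.2282


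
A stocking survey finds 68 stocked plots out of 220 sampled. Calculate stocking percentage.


Formula: Stocking % = stocked plots / total plots * 100
Stocking = 68 / 220 * 100
Stocking = 0.3091 * 100 = 30.9%

30.9


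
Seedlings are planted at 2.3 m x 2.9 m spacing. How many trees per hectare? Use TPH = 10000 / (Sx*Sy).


Formula: TPH = 10000 m^2/ha / (spacing_x * spacing_y)
Area per tree = 2.3 m * 2.9 m = 6.67 m^2
TPH = 10000 / 6.67 = 1499 trees/ha

1499


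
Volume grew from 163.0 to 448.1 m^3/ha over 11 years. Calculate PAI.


Formula: PAI = (V_T2 - V_T1) / (T2 - T1)
Volume increment = 448.1 - 163.0 = 285.1 m^3/ha
PAI = 285.1 / 11 = 25.92 m^3/ha/year

25.92


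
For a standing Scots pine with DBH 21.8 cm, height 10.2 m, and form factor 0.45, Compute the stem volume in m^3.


Formula: V = pi * (DBH/200)^2 * H * ff
Radius = DBH/200 = 21.8/200 = 0.109 m
Radius^2 = 0.109^2 = 0.011881 m^2
V = pi * 0.011881 * 10.2 * 0.45
V = 0.171 m^3

0.171


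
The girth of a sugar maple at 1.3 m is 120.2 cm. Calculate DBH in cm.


Formula: DBH = C / pi
DBH = 120.2 / pi
pi = 3.14159...
DBH = 38.3 cm

38.3


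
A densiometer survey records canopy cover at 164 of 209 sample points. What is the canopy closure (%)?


Formula: Canopy closure = covered points / total points * 100
Closure = 164 / 209 * 100
Closure = 0.7847 * 100 = 78.5%

78.5


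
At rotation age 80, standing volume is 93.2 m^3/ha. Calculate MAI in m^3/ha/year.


Formula: MAI = Total Volume / Stand Age
MAI = 93.2 m^3/ha / 80 years
MAI = 1.17 m^3/ha/year

1.17


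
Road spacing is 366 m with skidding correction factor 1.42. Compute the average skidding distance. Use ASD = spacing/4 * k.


Formula: ASD = (spacing / 4) * correction
Uncorrected distance = spacing / 4 = 366 / 4 = 91.5 m
ASD = 91.5 * 1.42 = 130 m

130


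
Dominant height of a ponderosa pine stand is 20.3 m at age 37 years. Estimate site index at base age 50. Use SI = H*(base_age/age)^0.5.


Formula: SI = H_dom * (base_age / age)^0.5
Age ratio = 50 / 37 = 1.35135
sqrt(age_ratio) = 1.16248
SI = 20.3 * 1.16248 = 23.6 m

23.6


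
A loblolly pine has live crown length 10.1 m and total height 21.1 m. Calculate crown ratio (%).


Formula: Crown Ratio = (Crown Length / Total Height) * 100
CR = (10.1 m / 21.1 m) * 100
CR = 0.4787 * 100 = 47.9%

47.9


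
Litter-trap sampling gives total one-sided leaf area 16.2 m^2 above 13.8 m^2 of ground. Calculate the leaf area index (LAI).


Formula: LAI = total leaf area / ground area  (dimensionless)
LAI = 16.2 m^2 / 13.8 m^2
LAI = 1.17

1.17


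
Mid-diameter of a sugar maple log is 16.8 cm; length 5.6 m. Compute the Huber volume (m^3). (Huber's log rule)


Huber: V = Am * L,  Am = pi*(Dm/200)^2
Am = pi*(16.8/200)^2 = 0.022167 m^2
V = 0.022167*5.6 = 0.1241 m^3

0.1241


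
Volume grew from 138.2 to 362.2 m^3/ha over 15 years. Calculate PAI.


Formula: PAI = (V_T2 - V_T1) / (T2 - T1)
Volume increment = 362.2 - 138.2 = 224.0 m^3/ha
PAI = 224.0 / 15 = 14.93 m^3/ha/year

14.93


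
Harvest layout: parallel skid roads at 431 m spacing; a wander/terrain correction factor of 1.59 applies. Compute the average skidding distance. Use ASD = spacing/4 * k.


Formula: ASD = (spacing / 4) * correction
Uncorrected distance = spacing / 4 = 431 / 4 = 107.75 m
ASD = 107.75 * 1.59 = 171 m

171


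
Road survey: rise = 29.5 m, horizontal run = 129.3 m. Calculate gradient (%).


Formula: Gradient = rise / run * 100
Gradient = 29.5 / 129.3 * 100 = 22.8%

22.8


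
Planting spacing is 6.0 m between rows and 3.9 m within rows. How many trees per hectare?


Formula: TPH = 10000 m^2/ha / (spacing_x * spacing_y)
Area per tree = 6.0 m * 3.9 m = 23.4 m^2
TPH = 10000 / 23.4 = 427 trees/ha

427


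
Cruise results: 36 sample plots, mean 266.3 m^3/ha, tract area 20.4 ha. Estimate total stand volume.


Formula: Total Volume = Mean Volume per ha * Total Area
Total Volume = 266.3 m^3/ha * 20.4 ha
Total Volume = 5433 m^3

5433


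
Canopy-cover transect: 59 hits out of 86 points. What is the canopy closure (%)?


Formula: Canopy closure = covered points / total points * 100
Closure = 59 / 86 * 100
Closure = 0.686 * 100 = 68.6%

68.6


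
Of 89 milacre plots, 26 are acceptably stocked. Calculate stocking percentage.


Formula: Stocking % = stocked plots / total plots * 100
Stocking = 26 / 89 * 100
Stocking = 0.2921 * 100 = 29.2%

29.2


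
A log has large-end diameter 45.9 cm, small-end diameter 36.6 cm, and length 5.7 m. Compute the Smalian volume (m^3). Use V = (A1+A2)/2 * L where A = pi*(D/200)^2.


Smalian: V = (A1 + A2)/2 * L,  A = pi*(D/200)^2
A1 = pi*(45.9/200)^2 = 0.165468 m^2
A2 = pi*(36.6/200)^2 = 0.105209 m^2
V = (0.165468+0.105209)/2*5.7 = 0.7714 m^3

0.7714


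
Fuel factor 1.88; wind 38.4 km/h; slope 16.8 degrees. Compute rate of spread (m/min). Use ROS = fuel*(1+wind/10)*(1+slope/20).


Formula: ROS = fuel * (1 + wind/10) * (1 + slope/20)
Wind factor = 1 + 38.4/10 = 4.84
Slope factor = 1 + 16.8/20 = 1.84
ROS = 1.88 * 4.84 * 1.84 = 16.74 m/min

16.74


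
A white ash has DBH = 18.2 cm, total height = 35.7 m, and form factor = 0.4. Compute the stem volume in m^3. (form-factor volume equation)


Formula: V = pi * (DBH/200)^2 * H * ff
Radius = DBH/200 = 18.2/200 = 0.091 m
Radius^2 = 0.091^2 = 0.008281 m^2
V = pi * 0.008281 * 35.7 * 0.4
V = 0.372 m^3

0.372


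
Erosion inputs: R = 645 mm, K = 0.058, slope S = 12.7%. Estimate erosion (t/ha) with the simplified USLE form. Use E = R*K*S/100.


Formula: E = R * K * S / 100  (simplified USLE)
R * K = 645 * 0.058 = 37.41
E = 37.41 * 12.7 / 100 = 4.75 t/ha

4.75


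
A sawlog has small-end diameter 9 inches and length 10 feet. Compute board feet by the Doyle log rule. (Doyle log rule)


Doyle: BF = (D - 4)^2 * L / 16
Adjusted diameter = 9 - 4 = 5 in
(D-4)^2 = 5^2 = 25
BF = 25 * 10 / 16 = 16 BF

16


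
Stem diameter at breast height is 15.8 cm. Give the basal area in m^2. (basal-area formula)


Formula: BA = pi * (DBH/2)^2 / 10000  (cm^2 to m^2)
Radius = DBH/2 = 15.8/2 = 7.9 cm
BA = pi * 7.9^2 / 10000
   = 196.0668 cm^2 / 10000
   = 0.0196 m^2

0.0196


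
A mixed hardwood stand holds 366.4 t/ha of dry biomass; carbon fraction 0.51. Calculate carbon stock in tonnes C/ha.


Formula: Carbon Stock = Biomass * Carbon Fraction
C = 366.4 t/ha * 0.51
C = 186.9 t C/ha

186.9


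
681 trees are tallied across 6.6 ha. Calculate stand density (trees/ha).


Formula: Stand Density = N_trees / Area_ha
Density = 681 trees / 6.6 ha
Density = 103 trees/ha

103


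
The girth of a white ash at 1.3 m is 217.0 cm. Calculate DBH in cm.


Formula: DBH = C / pi
DBH = 217.0 / pi
pi = 3.14159...
DBH = 69.1 cm

69.1


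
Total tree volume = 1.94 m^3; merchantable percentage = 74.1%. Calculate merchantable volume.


Formula: MV = V_total * (merchantable_pct / 100)
Merchantable fraction = 74.1% / 100 = 0.741
MV = 1.94 m^3 * 0.741 = 1.438 m^3

1.438


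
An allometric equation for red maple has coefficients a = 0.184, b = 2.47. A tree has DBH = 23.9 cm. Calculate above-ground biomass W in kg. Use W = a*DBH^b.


Formula: W = a * DBH^b  (allometric power law)
DBH^b = 23.9^2.47 = 2538.8837
W = 0.184 * 2538.8837 = 467.2 kg

467.2


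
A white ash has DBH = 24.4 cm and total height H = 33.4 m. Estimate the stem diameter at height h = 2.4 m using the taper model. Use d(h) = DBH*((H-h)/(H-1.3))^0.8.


Taper: d(h) = DBH * ((H - h) / (H - 1.3))^0.8
Numerator = H - h = 33.4 - 2.4 = 31.0 m
Denominator = H - 1.3 = 33.4 - 1.3 = 32.1 m
Ratio = 31.0 / 32.1 = 0.96573
d = 24.4 * 0.96573^0.8 = 23.7 cm

23.7


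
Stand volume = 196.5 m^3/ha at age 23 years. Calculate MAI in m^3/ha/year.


Formula: MAI = Total Volume / Stand Age
MAI = 196.5 m^3/ha / 23 years
MAI = 8.54 m^3/ha/year

8.54


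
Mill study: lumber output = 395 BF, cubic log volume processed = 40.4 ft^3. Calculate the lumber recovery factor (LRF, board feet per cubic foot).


Formula: LRF = Lumber Output (BF) / Log Input (ft^3)
LRF = 395 BF / 40.4 ft^3
LRF = 9.78 BF/ft^3

9.78


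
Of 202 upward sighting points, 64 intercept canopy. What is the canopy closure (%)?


Formula: Canopy closure = covered points / total points * 100
Closure = 64 / 202 * 100
Closure = 0.3168 * 100 = 31.7%

31.7


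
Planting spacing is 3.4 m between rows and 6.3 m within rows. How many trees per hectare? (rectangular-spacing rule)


Formula: TPH = 10000 m^2/ha / (spacing_x * spacing_y)
Area per tree = 3.4 m * 6.3 m = 21.42 m^2
TPH = 10000 / 21.42 = 467 trees/ha

467


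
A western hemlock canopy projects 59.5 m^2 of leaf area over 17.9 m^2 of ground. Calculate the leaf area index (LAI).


Formula: LAI = total leaf area / ground area  (dimensionless)
LAI = 59.5 m^2 / 17.9 m^2
LAI = 3.32

3.32


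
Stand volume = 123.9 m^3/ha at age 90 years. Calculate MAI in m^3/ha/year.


Formula: MAI = Total Volume / Stand Age
MAI = 123.9 m^3/ha / 90 years
MAI = 1.38 m^3/ha/year

1.38


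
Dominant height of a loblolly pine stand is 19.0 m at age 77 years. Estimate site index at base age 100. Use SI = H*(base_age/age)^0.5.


Formula: SI = H_dom * (base_age / age)^0.5
Age ratio = 100 / 77 = 1.2987
sqrt(age_ratio) = 1.13961
SI = 19.0 * 1.13961 = 21.7 m

21.7


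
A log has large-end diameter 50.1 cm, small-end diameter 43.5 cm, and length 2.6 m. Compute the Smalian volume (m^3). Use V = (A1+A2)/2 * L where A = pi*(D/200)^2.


Smalian: V = (A1 + A2)/2 * L,  A = pi*(D/200)^2
A1 = pi*(50.1/200)^2 = 0.197136 m^2
A2 = pi*(43.5/200)^2 = 0.148617 m^2
V = (0.197136+0.148617)/2*2.6 = 0.4495 m^3

0.4495


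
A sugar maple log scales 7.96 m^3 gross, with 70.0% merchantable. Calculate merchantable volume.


Formula: MV = V_total * (merchantable_pct / 100)
Merchantable fraction = 70.0% / 100 = 0.7
MV = 7.96 m^3 * 0.7 = 5.572 m^3

5.572


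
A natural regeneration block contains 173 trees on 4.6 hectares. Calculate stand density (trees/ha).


Formula: Stand Density = N_trees / Area_ha
Density = 173 trees / 4.6 ha
Density = 38 trees/ha

38


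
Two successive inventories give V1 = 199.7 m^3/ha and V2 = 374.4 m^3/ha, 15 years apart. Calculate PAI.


Formula: PAI = (V_T2 - V_T1) / (T2 - T1)
Volume increment = 374.4 - 199.7 = 174.7 m^3/ha
PAI = 174.7 / 15 = 11.65 m^3/ha/year

11.65


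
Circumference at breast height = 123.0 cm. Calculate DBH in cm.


Formula: DBH = C / pi
DBH = 123.0 / pi
pi = 3.14159...
DBH = 39.2 cm

39.2


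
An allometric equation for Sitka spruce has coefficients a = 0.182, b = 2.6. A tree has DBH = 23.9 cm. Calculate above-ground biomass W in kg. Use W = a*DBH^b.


Formula: W = a * DBH^b  (allometric power law)
DBH^b = 23.9^2.6 = 3835.6109
W = 0.182 * 3835.6109 = 698.1 kg

698.1


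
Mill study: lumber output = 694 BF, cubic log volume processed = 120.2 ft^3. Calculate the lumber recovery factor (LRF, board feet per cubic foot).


Formula: LRF = Lumber Output (BF) / Log Input (ft^3)
LRF = 694 BF / 120.2 ft^3
LRF = 5.77 BF/ft^3

5.77


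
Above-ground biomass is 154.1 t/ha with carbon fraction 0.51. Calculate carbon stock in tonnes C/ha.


Formula: Carbon Stock = Biomass * Carbon Fraction
C = 154.1 t/ha * 0.51
C = 78.6 t C/ha

78.6


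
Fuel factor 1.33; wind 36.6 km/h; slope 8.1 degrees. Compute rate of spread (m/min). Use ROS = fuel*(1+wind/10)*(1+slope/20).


Formula: ROS = fuel * (1 + wind/10) * (1 + slope/20)
Wind factor = 1 + 36.6/10 = 4.66
Slope factor = 1 + 8.1/20 = 1.405
ROS = 1.33 * 4.66 * 1.405 = 8.71 m/min

8.71


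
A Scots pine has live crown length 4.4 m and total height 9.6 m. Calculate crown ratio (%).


Formula: Crown Ratio = (Crown Length / Total Height) * 100
CR = (4.4 m / 9.6 m) * 100
CR = 0.4583 * 100 = 45.8%

45.8


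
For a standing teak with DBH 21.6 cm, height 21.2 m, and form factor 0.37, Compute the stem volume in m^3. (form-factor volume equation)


Formula: V = pi * (DBH/200)^2 * H * ff
Radius = DBH/200 = 21.6/200 = 0.108 m
Radius^2 = 0.108^2 = 0.011664 m^2
V = pi * 0.011664 * 21.2 * 0.37
V = 0.287 m^3

0.287


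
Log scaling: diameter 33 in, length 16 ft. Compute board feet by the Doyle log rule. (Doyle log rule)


Doyle: BF = (D - 4)^2 * L / 16
Adjusted diameter = 33 - 4 = 29 in
(D-4)^2 = 29^2 = 841
BF = 841 * 16 / 16 = 841 BF

841


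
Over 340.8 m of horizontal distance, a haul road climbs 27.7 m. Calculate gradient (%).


Formula: Gradient = rise / run * 100
Gradient = 27.7 / 340.8 * 100 = 8.1%

8.1


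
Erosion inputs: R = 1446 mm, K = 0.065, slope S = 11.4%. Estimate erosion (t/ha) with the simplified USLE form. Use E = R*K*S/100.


Formula: E = R * K * S / 100  (simplified USLE)
R * K = 1446 * 0.065 = 93.99
E = 93.99 * 11.4 / 100 = 10.71 t/ha

10.71


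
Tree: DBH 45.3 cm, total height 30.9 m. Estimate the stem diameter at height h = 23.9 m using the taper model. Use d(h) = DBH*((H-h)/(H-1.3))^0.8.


Taper: d(h) = DBH * ((H - h) / (H - 1.3))^0.8
Numerator = H - h = 30.9 - 23.9 = 7.0 m
Denominator = H - 1.3 = 30.9 - 1.3 = 29.6 m
Ratio = 7.0 / 29.6 = 0.23649
d = 45.3 * 0.23649^0.8 = 14.3 cm

14.3


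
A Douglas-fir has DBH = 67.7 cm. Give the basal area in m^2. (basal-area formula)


Formula: BA = pi * (DBH/2)^2 / 10000  (cm^2 to m^2)
Radius = DBH/2 = 67.7/2 = 33.85 cm
BA = pi * 33.85^2 / 10000
   = 3599.7075 cm^2 / 10000
   = 0.36 m^2

0.36


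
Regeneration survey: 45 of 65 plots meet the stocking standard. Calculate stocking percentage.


Formula: Stocking % = stocked plots / total plots * 100
Stocking = 45 / 65 * 100
Stocking = 0.6923 * 100 = 69.2%

69.2


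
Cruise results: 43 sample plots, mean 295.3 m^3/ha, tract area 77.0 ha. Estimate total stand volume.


Formula: Total Volume = Mean Volume per ha * Total Area
Total Volume = 295.3 m^3/ha * 77.0 ha
Total Volume = 22738 m^3

22738


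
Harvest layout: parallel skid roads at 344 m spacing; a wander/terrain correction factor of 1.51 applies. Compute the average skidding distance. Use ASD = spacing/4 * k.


Formula: ASD = (spacing / 4) * correction
Uncorrected distance = spacing / 4 = 344 / 4 = 86 m
ASD = 86 * 1.51 = 130 m

130


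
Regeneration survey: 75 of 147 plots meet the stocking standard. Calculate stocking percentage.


Formula: Stocking % = stocked plots / total plots * 100
Stocking = 75 / 147 * 100
Stocking = 0.5102 * 100 = 51.0%

51.0


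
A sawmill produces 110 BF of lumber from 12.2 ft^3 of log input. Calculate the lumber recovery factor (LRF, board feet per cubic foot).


Formula: LRF = Lumber Output (BF) / Log Input (ft^3)
LRF = 110 BF / 12.2 ft^3
LRF = 9.02 BF/ft^3

9.02


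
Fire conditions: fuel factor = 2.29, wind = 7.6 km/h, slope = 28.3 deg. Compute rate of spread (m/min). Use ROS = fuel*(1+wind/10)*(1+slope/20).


Formula: ROS = fuel * (1 + wind/10) * (1 + slope/20)
Wind factor = 1 + 7.6/10 = 1.76
Slope factor = 1 + 28.3/20 = 2.415
ROS = 2.29 * 1.76 * 2.415 = 9.73 m/min

9.73


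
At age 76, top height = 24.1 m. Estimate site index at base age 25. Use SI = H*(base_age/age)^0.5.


Formula: SI = H_dom * (base_age / age)^0.5
Age ratio = 25 / 76 = 0.32895
sqrt(age_ratio) = 0.57354
SI = 24.1 * 0.57354 = 13.8 m

13.8


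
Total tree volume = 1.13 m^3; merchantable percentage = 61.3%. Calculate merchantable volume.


Formula: MV = V_total * (merchantable_pct / 100)
Merchantable fraction = 61.3% / 100 = 0.613
MV = 1.13 m^3 * 0.613 = 0.693 m^3

0.693


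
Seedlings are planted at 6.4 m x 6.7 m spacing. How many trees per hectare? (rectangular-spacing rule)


Formula: TPH = 10000 m^2/ha / (spacing_x * spacing_y)
Area per tree = 6.4 m * 6.7 m = 42.88 m^2
TPH = 10000 / 42.88 = 233 trees/ha

233


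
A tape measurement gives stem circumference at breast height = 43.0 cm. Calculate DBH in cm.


Formula: DBH = C / pi
DBH = 43.0 / pi
pi = 3.14159...
DBH = 13.7 cm

13.7


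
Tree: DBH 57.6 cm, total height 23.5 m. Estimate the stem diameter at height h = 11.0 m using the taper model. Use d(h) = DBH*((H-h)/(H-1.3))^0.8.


Taper: d(h) = DBH * ((H - h) / (H - 1.3))^0.8
Numerator = H - h = 23.5 - 11.0 = 12.5 m
Denominator = H - 1.3 = 23.5 - 1.3 = 22.2 m
Ratio = 12.5 / 22.2 = 0.56306
d = 57.6 * 0.56306^0.8 = 36.4 cm

36.4


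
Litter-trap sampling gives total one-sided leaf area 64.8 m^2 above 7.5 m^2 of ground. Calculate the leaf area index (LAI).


Formula: LAI = total leaf area / ground area  (dimensionless)
LAI = 64.8 m^2 / 7.5 m^2
LAI = 8.64

8.64


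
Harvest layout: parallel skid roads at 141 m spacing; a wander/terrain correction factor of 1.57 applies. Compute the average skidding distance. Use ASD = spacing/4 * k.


Formula: ASD = (spacing / 4) * correction
Uncorrected distance = spacing / 4 = 141 / 4 = 35.25 m
ASD = 35.25 * 1.57 = 55 m

55


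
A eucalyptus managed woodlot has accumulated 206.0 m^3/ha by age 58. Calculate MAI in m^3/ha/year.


Formula: MAI = Total Volume / Stand Age
MAI = 206.0 m^3/ha / 58 years
MAI = 3.55 m^3/ha/year

3.55


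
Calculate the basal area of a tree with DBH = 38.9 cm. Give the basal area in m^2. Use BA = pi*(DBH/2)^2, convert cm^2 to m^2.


Formula: BA = pi * (DBH/2)^2 / 10000  (cm^2 to m^2)
Radius = DBH/2 = 38.9/2 = 19.45 cm
BA = pi * 19.45^2 / 10000
   = 1188.4724 cm^2 / 10000
   = 0.1188 m^2

0.1188


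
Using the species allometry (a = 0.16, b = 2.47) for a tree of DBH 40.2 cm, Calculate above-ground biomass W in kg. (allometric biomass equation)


Formula: W = a * DBH^b  (allometric power law)
DBH^b = 40.2^2.47 = 9171.4574
W = 0.16 * 9171.4574 = 1467.4 kg

1467.4


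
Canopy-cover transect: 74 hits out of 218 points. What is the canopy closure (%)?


Formula: Canopy closure = covered points / total points * 100
Closure = 74 / 218 * 100
Closure = 0.3394 * 100 = 33.9%

33.9


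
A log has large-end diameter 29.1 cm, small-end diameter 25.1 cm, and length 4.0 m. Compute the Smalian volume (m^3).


Smalian: V = (A1 + A2)/2 * L,  A = pi*(D/200)^2
A1 = pi*(29.1/200)^2 = 0.066508 m^2
A2 = pi*(25.1/200)^2 = 0.049481 m^2
V = (0.066508+0.049481)/2*4.0 = 0.232 m^3

0.232


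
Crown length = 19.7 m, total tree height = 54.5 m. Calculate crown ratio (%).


Formula: Crown Ratio = (Crown Length / Total Height) * 100
CR = (19.7 m / 54.5 m) * 100
CR = 0.3615 * 100 = 36.1%

36.1


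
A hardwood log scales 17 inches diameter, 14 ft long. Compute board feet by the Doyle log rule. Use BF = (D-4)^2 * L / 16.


Doyle: BF = (D - 4)^2 * L / 16
Adjusted diameter = 17 - 4 = 13 in
(D-4)^2 = 13^2 = 169
BF = 169 * 14 / 16 = 148 BF

148


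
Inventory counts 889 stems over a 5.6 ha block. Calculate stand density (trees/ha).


Formula: Stand Density = N_trees / Area_ha
Density = 889 trees / 5.6 ha
Density = 159 trees/ha

159


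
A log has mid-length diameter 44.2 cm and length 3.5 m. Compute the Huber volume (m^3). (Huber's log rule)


Huber: V = Am * L,  Am = pi*(Dm/200)^2
Am = pi*(44.2/200)^2 = 0.153439 m^2
V = 0.153439*3.5 = 0.537 m^3

0.537


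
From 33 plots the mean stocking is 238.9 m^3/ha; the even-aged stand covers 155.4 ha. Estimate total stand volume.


Formula: Total Volume = Mean Volume per ha * Total Area
Total Volume = 238.9 m^3/ha * 155.4 ha
Total Volume = 37125 m^3

37125


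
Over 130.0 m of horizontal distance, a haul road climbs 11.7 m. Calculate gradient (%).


Formula: Gradient = rise / run * 100
Gradient = 11.7 / 130.0 * 100 = 9.0%

9.0


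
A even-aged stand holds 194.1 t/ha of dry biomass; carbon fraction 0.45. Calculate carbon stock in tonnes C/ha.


Formula: Carbon Stock = Biomass * Carbon Fraction
C = 194.1 t/ha * 0.45
C = 87.3 t C/ha

87.3


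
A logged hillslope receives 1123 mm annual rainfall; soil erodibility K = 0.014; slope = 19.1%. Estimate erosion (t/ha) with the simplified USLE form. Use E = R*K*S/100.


Formula: E = R * K * S / 100  (simplified USLE)
R * K = 1123 * 0.014 = 15.722
E = 15.722 * 19.1 / 100 = 3.0 t/ha

3.0


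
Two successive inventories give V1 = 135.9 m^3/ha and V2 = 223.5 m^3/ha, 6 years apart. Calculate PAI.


Formula: PAI = (V_T2 - V_T1) / (T2 - T1)
Volume increment = 223.5 - 135.9 = 87.6 m^3/ha
PAI = 87.6 / 6 = 14.6 m^3/ha/year

14.6


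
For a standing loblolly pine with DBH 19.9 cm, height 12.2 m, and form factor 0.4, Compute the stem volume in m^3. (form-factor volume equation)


Formula: V = pi * (DBH/200)^2 * H * ff
Radius = DBH/200 = 19.9/200 = 0.0995 m
Radius^2 = 0.0995^2 = 0.00990025 m^2
V = pi * 0.00990025 * 12.2 * 0.4
V = 0.152 m^3

0.152


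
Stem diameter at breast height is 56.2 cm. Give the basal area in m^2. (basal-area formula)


Formula: BA = pi * (DBH/2)^2 / 10000  (cm^2 to m^2)
Radius = DBH/2 = 56.2/2 = 28.1 cm
BA = pi * 28.1^2 / 10000
   = 2480.633 cm^2 / 10000
   = 0.2481 m^2

0.2481


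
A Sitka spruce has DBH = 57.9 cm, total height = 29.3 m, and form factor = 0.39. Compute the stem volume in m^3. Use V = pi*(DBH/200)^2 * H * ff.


Formula: V = pi * (DBH/200)^2 * H * ff
Radius = DBH/200 = 57.9/200 = 0.2895 m
Radius^2 = 0.2895^2 = 0.08381025 m^2
V = pi * 0.08381025 * 29.3 * 0.39
V = 3.009 m^3

3.009


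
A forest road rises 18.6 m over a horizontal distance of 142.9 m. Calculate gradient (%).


Formula: Gradient = rise / run * 100
Gradient = 18.6 / 142.9 * 100 = 13.0%

13.0


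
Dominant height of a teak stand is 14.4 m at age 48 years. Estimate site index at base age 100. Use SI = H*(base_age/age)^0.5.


Formula: SI = H_dom * (base_age / age)^0.5
Age ratio = 100 / 48 = 2.08333
sqrt(age_ratio) = 1.44338
SI = 14.4 * 1.44338 = 20.8 m

20.8


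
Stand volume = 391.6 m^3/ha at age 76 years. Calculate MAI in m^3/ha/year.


Formula: MAI = Total Volume / Stand Age
MAI = 391.6 m^3/ha / 76 years
MAI = 5.15 m^3/ha/year

5.15


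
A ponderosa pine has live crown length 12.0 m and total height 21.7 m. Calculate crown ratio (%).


Formula: Crown Ratio = (Crown Length / Total Height) * 100
CR = (12.0 m / 21.7 m) * 100
CR = 0.553 * 100 = 55.3%

55.3


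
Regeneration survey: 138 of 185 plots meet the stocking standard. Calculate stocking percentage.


Formula: Stocking % = stocked plots / total plots * 100
Stocking = 138 / 185 * 100
Stocking = 0.7459 * 100 = 74.6%

74.6


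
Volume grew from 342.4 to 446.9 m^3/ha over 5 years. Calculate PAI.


Formula: PAI = (V_T2 - V_T1) / (T2 - T1)
Volume increment = 446.9 - 342.4 = 104.5 m^3/ha
PAI = 104.5 / 5 = 20.9 m^3/ha/year

20.9


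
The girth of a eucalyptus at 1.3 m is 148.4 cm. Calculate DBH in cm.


Formula: DBH = C / pi
DBH = 148.4 / pi
pi = 3.14159...
DBH = 47.2 cm

47.2


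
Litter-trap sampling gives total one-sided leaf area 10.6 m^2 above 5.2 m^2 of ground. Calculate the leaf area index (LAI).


Formula: LAI = total leaf area / ground area  (dimensionless)
LAI = 10.6 m^2 / 5.2 m^2
LAI = 2.04

2.04


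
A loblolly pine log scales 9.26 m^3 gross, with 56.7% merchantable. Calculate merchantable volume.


Formula: MV = V_total * (merchantable_pct / 100)
Merchantable fraction = 56.7% / 100 = 0.567
MV = 9.26 m^3 * 0.567 = 5.25 m^3

5.25


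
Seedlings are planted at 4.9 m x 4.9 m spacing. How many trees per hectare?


Formula: TPH = 10000 m^2/ha / (spacing_x * spacing_y)
Area per tree = 4.9 m * 4.9 m = 24.01 m^2
TPH = 10000 / 24.01 = 416 trees/ha

416


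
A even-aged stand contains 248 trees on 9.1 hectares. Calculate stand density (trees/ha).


Formula: Stand Density = N_trees / Area_ha
Density = 248 trees / 9.1 ha
Density = 27 trees/ha

27


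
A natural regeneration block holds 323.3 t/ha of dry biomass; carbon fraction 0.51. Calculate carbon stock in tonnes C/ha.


Formula: Carbon Stock = Biomass * Carbon Fraction
C = 323.3 t/ha * 0.51
C = 164.9 t C/ha

164.9


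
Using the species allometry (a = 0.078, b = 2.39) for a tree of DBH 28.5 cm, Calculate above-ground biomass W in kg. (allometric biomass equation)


Formula: W = a * DBH^b  (allometric power law)
DBH^b = 28.5^2.39 = 2999.7096
W = 0.078 * 2999.7096 = 234.0 kg

234.0


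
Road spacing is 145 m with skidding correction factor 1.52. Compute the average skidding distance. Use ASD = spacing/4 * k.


Formula: ASD = (spacing / 4) * correction
Uncorrected distance = spacing / 4 = 145 / 4 = 36.25 m
ASD = 36.25 * 1.52 = 55 m

55


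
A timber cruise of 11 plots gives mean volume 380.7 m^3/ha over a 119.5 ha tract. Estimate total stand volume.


Formula: Total Volume = Mean Volume per ha * Total Area
Total Volume = 380.7 m^3/ha * 119.5 ha
Total Volume = 45494 m^3

45494


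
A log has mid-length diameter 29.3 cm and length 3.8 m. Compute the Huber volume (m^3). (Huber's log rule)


Huber: V = Am * L,  Am = pi*(Dm/200)^2
Am = pi*(29.3/200)^2 = 0.067426 m^2
V = 0.067426*3.8 = 0.2562 m^3

0.2562


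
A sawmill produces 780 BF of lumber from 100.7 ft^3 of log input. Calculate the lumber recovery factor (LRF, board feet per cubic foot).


Formula: LRF = Lumber Output (BF) / Log Input (ft^3)
LRF = 780 BF / 100.7 ft^3
LRF = 7.75 BF/ft^3

7.75


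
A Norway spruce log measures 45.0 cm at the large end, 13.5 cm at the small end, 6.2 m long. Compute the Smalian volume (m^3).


Smalian: V = (A1 + A2)/2 * L,  A = pi*(D/200)^2
A1 = pi*(45.0/200)^2 = 0.159043 m^2
A2 = pi*(13.5/200)^2 = 0.014314 m^2
V = (0.159043+0.014314)/2*6.2 = 0.5374 m^3

0.5374


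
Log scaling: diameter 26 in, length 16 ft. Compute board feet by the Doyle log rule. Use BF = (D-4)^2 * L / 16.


Doyle: BF = (D - 4)^2 * L / 16
Adjusted diameter = 26 - 4 = 22 in
(D-4)^2 = 22^2 = 484
BF = 484 * 16 / 16 = 484 BF

484


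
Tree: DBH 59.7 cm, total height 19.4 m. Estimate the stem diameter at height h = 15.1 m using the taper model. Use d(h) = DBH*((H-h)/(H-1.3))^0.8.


Taper: d(h) = DBH * ((H - h) / (H - 1.3))^0.8
Numerator = H - h = 19.4 - 15.1 = 4.3 m
Denominator = H - 1.3 = 19.4 - 1.3 = 18.1 m
Ratio = 4.3 / 18.1 = 0.23757
d = 59.7 * 0.23757^0.8 = 18.9 cm

18.9


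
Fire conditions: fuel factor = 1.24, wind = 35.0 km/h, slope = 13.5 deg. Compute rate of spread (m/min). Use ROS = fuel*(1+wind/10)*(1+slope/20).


Formula: ROS = fuel * (1 + wind/10) * (1 + slope/20)
Wind factor = 1 + 35.0/10 = 4.5
Slope factor = 1 + 13.5/20 = 1.675
ROS = 1.24 * 4.5 * 1.675 = 9.35 m/min

9.35


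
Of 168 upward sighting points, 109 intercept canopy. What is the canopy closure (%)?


Formula: Canopy closure = covered points / total points * 100
Closure = 109 / 168 * 100
Closure = 0.6488 * 100 = 64.9%

64.9


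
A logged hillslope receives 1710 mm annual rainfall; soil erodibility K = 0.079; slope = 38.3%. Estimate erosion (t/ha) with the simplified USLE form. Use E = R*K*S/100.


Formula: E = R * K * S / 100  (simplified USLE)
R * K = 1710 * 0.079 = 135.09
E = 135.09 * 38.3 / 100 = 51.74 t/ha

51.74


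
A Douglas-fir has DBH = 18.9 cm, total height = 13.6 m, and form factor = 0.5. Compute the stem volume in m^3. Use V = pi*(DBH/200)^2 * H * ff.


Formula: V = pi * (DBH/200)^2 * H * ff
Radius = DBH/200 = 18.9/200 = 0.0945 m
Radius^2 = 0.0945^2 = 0.00893025 m^2
V = pi * 0.00893025 * 13.6 * 0.5
V = 0.191 m^3

0.191


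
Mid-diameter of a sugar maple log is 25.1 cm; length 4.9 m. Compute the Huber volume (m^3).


Huber: V = Am * L,  Am = pi*(Dm/200)^2
Am = pi*(25.1/200)^2 = 0.049481 m^2
V = 0.049481*4.9 = 0.2425 m^3

0.2425


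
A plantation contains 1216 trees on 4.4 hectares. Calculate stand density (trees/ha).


Formula: Stand Density = N_trees / Area_ha
Density = 1216 trees / 4.4 ha
Density = 276 trees/ha

276


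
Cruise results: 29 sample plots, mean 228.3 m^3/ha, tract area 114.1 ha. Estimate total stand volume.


Formula: Total Volume = Mean Volume per ha * Total Area
Total Volume = 228.3 m^3/ha * 114.1 ha
Total Volume = 26049 m^3

26049


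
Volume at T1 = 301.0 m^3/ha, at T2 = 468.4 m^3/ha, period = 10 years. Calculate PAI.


Formula: PAI = (V_T2 - V_T1) / (T2 - T1)
Volume increment = 468.4 - 301.0 = 167.4 m^3/ha
PAI = 167.4 / 10 = 16.74 m^3/ha/year

16.74


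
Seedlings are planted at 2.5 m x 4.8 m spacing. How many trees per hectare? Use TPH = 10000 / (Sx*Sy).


Formula: TPH = 10000 m^2/ha / (spacing_x * spacing_y)
Area per tree = 2.5 m * 4.8 m = 12.0 m^2
TPH = 10000 / 12.0 = 833 trees/ha

833


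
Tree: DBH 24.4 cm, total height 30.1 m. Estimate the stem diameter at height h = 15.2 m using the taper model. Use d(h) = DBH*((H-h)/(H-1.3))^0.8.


Taper: d(h) = DBH * ((H - h) / (H - 1.3))^0.8
Numerator = H - h = 30.1 - 15.2 = 14.9 m
Denominator = H - 1.3 = 30.1 - 1.3 = 28.8 m
Ratio = 14.9 / 28.8 = 0.51736
d = 24.4 * 0.51736^0.8 = 14.4 cm

14.4


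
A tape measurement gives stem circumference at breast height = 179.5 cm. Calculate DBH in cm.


Formula: DBH = C / pi
DBH = 179.5 / pi
pi = 3.14159...
DBH = 57.1 cm

57.1


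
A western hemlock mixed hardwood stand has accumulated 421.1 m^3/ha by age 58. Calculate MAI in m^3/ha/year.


Formula: MAI = Total Volume / Stand Age
MAI = 421.1 m^3/ha / 58 years
MAI = 7.26 m^3/ha/year

7.26


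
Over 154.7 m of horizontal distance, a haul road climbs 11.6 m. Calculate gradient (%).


Formula: Gradient = rise / run * 100
Gradient = 11.6 / 154.7 * 100 = 7.5%

7.5


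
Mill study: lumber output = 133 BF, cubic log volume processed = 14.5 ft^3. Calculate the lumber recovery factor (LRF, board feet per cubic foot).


Formula: LRF = Lumber Output (BF) / Log Input (ft^3)
LRF = 133 BF / 14.5 ft^3
LRF = 9.17 BF/ft^3

9.17


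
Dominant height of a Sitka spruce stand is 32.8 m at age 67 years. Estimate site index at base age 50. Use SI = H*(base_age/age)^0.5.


Formula: SI = H_dom * (base_age / age)^0.5
Age ratio = 50 / 67 = 0.74627
sqrt(age_ratio) = 0.86387
SI = 32.8 * 0.86387 = 28.3 m

28.3


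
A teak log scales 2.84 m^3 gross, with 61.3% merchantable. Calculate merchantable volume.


Formula: MV = V_total * (merchantable_pct / 100)
Merchantable fraction = 61.3% / 100 = 0.613
MV = 2.84 m^3 * 0.613 = 1.741 m^3

1.741


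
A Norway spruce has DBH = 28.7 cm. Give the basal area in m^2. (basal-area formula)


Formula: BA = pi * (DBH/2)^2 / 10000  (cm^2 to m^2)
Radius = DBH/2 = 28.7/2 = 14.35 cm
BA = pi * 14.35^2 / 10000
   = 646.9246 cm^2 / 10000
   = 0.0647 m^2

0.0647


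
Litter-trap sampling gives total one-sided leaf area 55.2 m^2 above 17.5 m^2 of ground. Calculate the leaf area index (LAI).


Formula: LAI = total leaf area / ground area  (dimensionless)
LAI = 55.2 m^2 / 17.5 m^2
LAI = 3.15

3.15


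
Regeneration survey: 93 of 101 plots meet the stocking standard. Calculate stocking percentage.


Formula: Stocking % = stocked plots / total plots * 100
Stocking = 93 / 101 * 100
Stocking = 0.9208 * 100 = 92.1%

92.1


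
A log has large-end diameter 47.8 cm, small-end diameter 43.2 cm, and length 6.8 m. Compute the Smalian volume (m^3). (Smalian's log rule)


Smalian: V = (A1 + A2)/2 * L,  A = pi*(D/200)^2
A1 = pi*(47.8/200)^2 = 0.179451 m^2
A2 = pi*(43.2/200)^2 = 0.146574 m^2
V = (0.179451+0.146574)/2*6.8 = 1.1085 m^3

1.1085


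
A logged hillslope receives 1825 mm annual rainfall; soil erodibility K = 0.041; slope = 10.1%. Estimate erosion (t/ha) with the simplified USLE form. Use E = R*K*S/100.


Formula: E = R * K * S / 100  (simplified USLE)
R * K = 1825 * 0.041 = 74.825
E = 74.825 * 10.1 / 100 = 7.56 t/ha

7.56


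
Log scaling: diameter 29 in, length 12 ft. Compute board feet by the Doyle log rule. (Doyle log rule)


Doyle: BF = (D - 4)^2 * L / 16
Adjusted diameter = 29 - 4 = 25 in
(D-4)^2 = 25^2 = 625
BF = 625 * 12 / 16 = 469 BF

469


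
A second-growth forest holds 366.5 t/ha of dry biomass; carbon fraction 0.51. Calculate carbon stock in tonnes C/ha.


Formula: Carbon Stock = Biomass * Carbon Fraction
C = 366.5 t/ha * 0.51
C = 186.9 t C/ha

186.9


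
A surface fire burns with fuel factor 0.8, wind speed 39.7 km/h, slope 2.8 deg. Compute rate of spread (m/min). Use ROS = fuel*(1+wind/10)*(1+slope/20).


Formula: ROS = fuel * (1 + wind/10) * (1 + slope/20)
Wind factor = 1 + 39.7/10 = 4.97
Slope factor = 1 + 2.8/20 = 1.14
ROS = 0.8 * 4.97 * 1.14 = 4.53 m/min

4.53


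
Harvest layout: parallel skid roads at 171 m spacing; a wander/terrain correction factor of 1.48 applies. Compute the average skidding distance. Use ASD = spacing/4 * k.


Formula: ASD = (spacing / 4) * correction
Uncorrected distance = spacing / 4 = 171 / 4 = 42.75 m
ASD = 42.75 * 1.48 = 63 m

63


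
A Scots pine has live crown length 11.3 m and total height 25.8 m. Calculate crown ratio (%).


Formula: Crown Ratio = (Crown Length / Total Height) * 100
CR = (11.3 m / 25.8 m) * 100
CR = 0.438 * 100 = 43.8%

43.8


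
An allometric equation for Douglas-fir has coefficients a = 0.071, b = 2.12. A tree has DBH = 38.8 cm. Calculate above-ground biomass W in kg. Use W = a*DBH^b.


Formula: W = a * DBH^b  (allometric power law)
DBH^b = 38.8^2.12 = 2335.1956
W = 0.071 * 2335.1956 = 165.8 kg

165.8


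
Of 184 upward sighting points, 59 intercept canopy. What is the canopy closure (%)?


Formula: Canopy closure = covered points / total points * 100
Closure = 59 / 184 * 100
Closure = 0.3207 * 100 = 32.1%

32.1


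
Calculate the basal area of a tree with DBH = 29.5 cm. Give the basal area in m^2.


Formula: BA = pi * (DBH/2)^2 / 10000  (cm^2 to m^2)
Radius = DBH/2 = 29.5/2 = 14.75 cm
BA = pi * 14.75^2 / 10000
   = 683.4928 cm^2 / 10000
   = 0.0683 m^2

0.0683


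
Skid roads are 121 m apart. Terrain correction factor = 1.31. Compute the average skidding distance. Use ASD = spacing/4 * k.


Formula: ASD = (spacing / 4) * correction
Uncorrected distance = spacing / 4 = 121 / 4 = 30.25 m
ASD = 30.25 * 1.31 = 40 m

40


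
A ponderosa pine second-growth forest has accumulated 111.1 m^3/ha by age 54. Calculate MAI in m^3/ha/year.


Formula: MAI = Total Volume / Stand Age
MAI = 111.1 m^3/ha / 54 years
MAI = 2.06 m^3/ha/year

2.06


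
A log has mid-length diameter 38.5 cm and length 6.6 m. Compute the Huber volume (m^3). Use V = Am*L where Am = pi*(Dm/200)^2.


Huber: V = Am * L,  Am = pi*(Dm/200)^2
Am = pi*(38.5/200)^2 = 0.116416 m^2
V = 0.116416*6.6 = 0.7683 m^3

0.7683


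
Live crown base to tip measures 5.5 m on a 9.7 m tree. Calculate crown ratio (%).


Formula: Crown Ratio = (Crown Length / Total Height) * 100
CR = (5.5 m / 9.7 m) * 100
CR = 0.567 * 100 = 56.7%

56.7


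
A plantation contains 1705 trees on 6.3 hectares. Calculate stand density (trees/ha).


Formula: Stand Density = N_trees / Area_ha
Density = 1705 trees / 6.3 ha
Density = 271 trees/ha

271


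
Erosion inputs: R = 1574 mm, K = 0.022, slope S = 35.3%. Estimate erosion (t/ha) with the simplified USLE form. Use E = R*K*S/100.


Formula: E = R * K * S / 100  (simplified USLE)
R * K = 1574 * 0.022 = 34.628
E = 34.628 * 35.3 / 100 = 12.22 t/ha

12.22


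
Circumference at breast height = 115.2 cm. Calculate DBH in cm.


Formula: DBH = C / pi
DBH = 115.2 / pi
pi = 3.14159...
DBH = 36.7 cm

36.7


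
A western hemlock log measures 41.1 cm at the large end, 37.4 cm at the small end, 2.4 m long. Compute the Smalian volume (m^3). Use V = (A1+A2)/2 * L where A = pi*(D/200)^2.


Smalian: V = (A1 + A2)/2 * L,  A = pi*(D/200)^2
A1 = pi*(41.1/200)^2 = 0.13267 m^2
A2 = pi*(37.4/200)^2 = 0.109858 m^2
V = (0.13267+0.109858)/2*2.4 = 0.291 m^3

0.291


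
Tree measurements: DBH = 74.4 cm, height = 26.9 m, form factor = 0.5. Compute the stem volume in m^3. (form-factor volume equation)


Formula: V = pi * (DBH/200)^2 * H * ff
Radius = DBH/200 = 74.4/200 = 0.372 m
Radius^2 = 0.372^2 = 0.138384 m^2
V = pi * 0.138384 * 26.9 * 0.5
V = 5.847 m^3

5.847


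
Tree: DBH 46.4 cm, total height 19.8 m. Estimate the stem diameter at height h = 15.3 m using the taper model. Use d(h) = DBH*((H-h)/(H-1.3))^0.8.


Taper: d(h) = DBH * ((H - h) / (H - 1.3))^0.8
Numerator = H - h = 19.8 - 15.3 = 4.5 m
Denominator = H - 1.3 = 19.8 - 1.3 = 18.5 m
Ratio = 4.5 / 18.5 = 0.24324
d = 46.4 * 0.24324^0.8 = 15.0 cm

15.0


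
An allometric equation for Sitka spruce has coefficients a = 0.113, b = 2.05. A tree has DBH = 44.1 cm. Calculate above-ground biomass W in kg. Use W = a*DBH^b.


Formula: W = a * DBH^b  (allometric power law)
DBH^b = 44.1^2.05 = 2350.1691
W = 0.113 * 2350.1691 = 265.6 kg

265.6


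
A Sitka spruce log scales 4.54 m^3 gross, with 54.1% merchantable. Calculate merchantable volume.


Formula: MV = V_total * (merchantable_pct / 100)
Merchantable fraction = 54.1% / 100 = 0.541
MV = 4.54 m^3 * 0.541 = 2.456 m^3

2.456


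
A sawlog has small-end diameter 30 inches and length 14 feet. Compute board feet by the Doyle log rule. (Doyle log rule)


Doyle: BF = (D - 4)^2 * L / 16
Adjusted diameter = 30 - 4 = 26 in
(D-4)^2 = 26^2 = 676
BF = 676 * 14 / 16 = 592 BF

592


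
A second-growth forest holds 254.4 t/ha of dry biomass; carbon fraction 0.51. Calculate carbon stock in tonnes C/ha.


Formula: Carbon Stock = Biomass * Carbon Fraction
C = 254.4 t/ha * 0.51
C = 129.7 t C/ha

129.7


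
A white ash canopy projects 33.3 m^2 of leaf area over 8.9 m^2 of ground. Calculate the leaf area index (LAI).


Formula: LAI = total leaf area / ground area  (dimensionless)
LAI = 33.3 m^2 / 8.9 m^2
LAI = 3.74

3.74


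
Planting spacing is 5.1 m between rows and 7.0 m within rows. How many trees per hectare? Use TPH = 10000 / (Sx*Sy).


Formula: TPH = 10000 m^2/ha / (spacing_x * spacing_y)
Area per tree = 5.1 m * 7.0 m = 35.7 m^2
TPH = 10000 / 35.7 = 280 trees/ha

280


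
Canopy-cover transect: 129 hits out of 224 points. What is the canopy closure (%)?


Formula: Canopy closure = covered points / total points * 100
Closure = 129 / 224 * 100
Closure = 0.5759 * 100 = 57.6%

57.6


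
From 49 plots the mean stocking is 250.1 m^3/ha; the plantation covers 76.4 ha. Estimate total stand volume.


Formula: Total Volume = Mean Volume per ha * Total Area
Total Volume = 250.1 m^3/ha * 76.4 ha
Total Volume = 19108 m^3

19108


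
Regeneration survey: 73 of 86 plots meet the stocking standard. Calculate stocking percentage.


Formula: Stocking % = stocked plots / total plots * 100
Stocking = 73 / 86 * 100
Stocking = 0.8488 * 100 = 84.9%

84.9


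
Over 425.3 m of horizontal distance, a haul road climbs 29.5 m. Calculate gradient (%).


Formula: Gradient = rise / run * 100
Gradient = 29.5 / 425.3 * 100 = 6.9%

6.9


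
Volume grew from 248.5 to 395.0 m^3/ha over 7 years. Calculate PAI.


Formula: PAI = (V_T2 - V_T1) / (T2 - T1)
Volume increment = 395.0 - 248.5 = 146.5 m^3/ha
PAI = 146.5 / 7 = 20.93 m^3/ha/year

20.93


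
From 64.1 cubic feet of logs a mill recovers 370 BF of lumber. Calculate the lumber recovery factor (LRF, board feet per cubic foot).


Formula: LRF = Lumber Output (BF) / Log Input (ft^3)
LRF = 370 BF / 64.1 ft^3
LRF = 5.77 BF/ft^3

5.77
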